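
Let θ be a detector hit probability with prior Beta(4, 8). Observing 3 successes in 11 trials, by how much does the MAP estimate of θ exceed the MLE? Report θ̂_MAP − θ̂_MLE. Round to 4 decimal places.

Posterior is Beta(7, 16); MAP = (7−1)/(23−2) = 6/21 ≈ 0.28571.
MLE ignores the prior: θ̂_MLE = k/n = 3/11 ≈ 0.27273.
Difference = 6/21 − 3/11 = 1/77 ≈ 0.0130.

MAP − MLE = 0.0130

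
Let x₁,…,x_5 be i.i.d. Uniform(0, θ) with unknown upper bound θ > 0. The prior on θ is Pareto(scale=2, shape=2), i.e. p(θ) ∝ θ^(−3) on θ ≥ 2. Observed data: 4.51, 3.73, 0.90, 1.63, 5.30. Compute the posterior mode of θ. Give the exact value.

The Uniform(0, θ) likelihood is θ^(−n) for θ ≥ max(xᵢ), zero otherwise. Here max(xᵢ) = 5.30.
Posterior ∝ θ^(−3) · θ^(−5) = θ^(−8) on θ ≥ max(2, 5.30) = 5.30.
This density is strictly decreasing in θ, so the posterior mode lies at the lower boundary of the support.

θ̂_MAP = 5.30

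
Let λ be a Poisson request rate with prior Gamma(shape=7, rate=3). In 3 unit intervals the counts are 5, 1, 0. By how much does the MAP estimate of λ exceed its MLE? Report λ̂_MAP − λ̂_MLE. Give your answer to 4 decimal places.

Σxᵢ = 6. Posterior is Gamma(13, 6); MAP = (13−1)/6 = 12/6 ≈ 2.00000.
MLE = x̄ = 6/3 ≈ 2.00000.
Difference = 12/6 − 6/3 = 0 ≈ 0.0000.

MAP − MLE = 0.0000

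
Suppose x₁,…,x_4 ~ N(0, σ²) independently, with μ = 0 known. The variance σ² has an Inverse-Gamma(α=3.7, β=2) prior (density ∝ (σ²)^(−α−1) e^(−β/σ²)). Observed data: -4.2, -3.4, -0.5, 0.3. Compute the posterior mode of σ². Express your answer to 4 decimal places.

Sum of squared deviations about the known mean: SS = (-4.2−0)² + (-3.4−0)² + (-0.5−0)² + (0.3−0)² = 29.54.
The Normal likelihood contributes (σ²)^(−n/2) exp(−SS/(2σ²)), so the posterior is Inverse-Gamma(α + n/2, β + SS/2) = Inverse-Gamma(5.7, 16.77).
The mode of Inverse-Gamma(a, b) is b/(a+1) = 16.77/6.7 ≈ 2.5030.

σ̂²_MAP = 2.5030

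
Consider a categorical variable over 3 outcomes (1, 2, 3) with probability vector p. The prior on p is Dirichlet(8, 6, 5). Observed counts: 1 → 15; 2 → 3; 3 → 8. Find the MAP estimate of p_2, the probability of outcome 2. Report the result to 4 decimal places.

The posterior is Dirichlet(αᵢ + nᵢ) = Dirichlet(23, 9, 13).
For a Dirichlet(a₁,…,a_K) with all aᵢ > 1, the mode has j-th component (aⱼ − 1)/(Σaᵢ − K).
Here Σaᵢ = 45 and K = 3, so p_2 = (9 − 1)/(45 − 3) = 8/42 ≈ 0.1905.

MAP estimate: 0.1905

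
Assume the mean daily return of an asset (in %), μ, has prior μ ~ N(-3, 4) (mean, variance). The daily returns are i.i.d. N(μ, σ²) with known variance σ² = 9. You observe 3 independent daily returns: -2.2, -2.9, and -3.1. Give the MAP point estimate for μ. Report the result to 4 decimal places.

μ̂_MAP = -2.8476

n = 3; x̄ = ((-2.2) + (-2.9) + (-3.1))/3 = -8.2/3 = -41/15 ≈ -2.7333.
For a Normal prior and Normal likelihood with known variance, the posterior is Normal; its mode equals its mean, the precision-weighted average.
Prior precision 1/σ₀² = 1/4 = 0.25; data precision n/σ² = 3/9 = 1/3.
μ̂ = (0.25·(-3) + (1/3)·(-41/15)) / (0.25 + 1/3) = (-299/180)/(7/12) = -299/105 ≈ -2.8476.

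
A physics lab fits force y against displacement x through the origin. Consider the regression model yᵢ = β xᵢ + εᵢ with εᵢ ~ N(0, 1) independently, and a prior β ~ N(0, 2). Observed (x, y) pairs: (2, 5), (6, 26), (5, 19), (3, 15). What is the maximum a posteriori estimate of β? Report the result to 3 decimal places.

β̂_MAP = 4.107

log p(β | y) = −Σ(yᵢ − βxᵢ)²/(2·1) − β²/(2·2) + const.
Setting the derivative to zero: Σxᵢ(yᵢ − βxᵢ)/1 − β/2 = 0, so β = Σxᵢyᵢ / (Σxᵢ² + σ²/τ²).
Σxᵢyᵢ = 2·5 + 6·26 + 5·19 + 3·15 = 306; Σxᵢ² = 74; σ²/τ² = 0.5.
β̂_MAP = 306 / (74 + 0.5) = 306/74.5 ≈ 4.107.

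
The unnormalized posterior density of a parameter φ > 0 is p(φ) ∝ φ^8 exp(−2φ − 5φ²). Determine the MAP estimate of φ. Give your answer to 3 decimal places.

φ̂_MAP = 0.800

ℓ'(φ) = 8/φ − 2 − 10φ. Setting this to zero and multiplying by φ: 10φ² + 2φ − 8 = 0.
φ = (−2 + √(2² + 4·10·8)) / (2·10) = (−2 + √324) / 20 = (−2 + 18)/20 = 4/5.
ℓ''(φ) = −8/φ² − 10 < 0, confirming a maximum.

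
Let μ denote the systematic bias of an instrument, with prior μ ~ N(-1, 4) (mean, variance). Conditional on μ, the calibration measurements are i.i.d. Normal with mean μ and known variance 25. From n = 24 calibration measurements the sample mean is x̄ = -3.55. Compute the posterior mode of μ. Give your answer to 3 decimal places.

μ̂_MAP = -3.023

n = 24, x̄ = -3.55.
For a Normal prior and Normal likelihood with known variance, the posterior is Normal; its mode equals its mean, the precision-weighted average.
Prior precision 1/σ₀² = 1/4 = 0.25; data precision n/σ² = 24/25 = 0.96.
μ̂ = (0.25·(-1) + 0.96·(-3.55)) / (0.25 + 0.96) = (-3.658)/1.21 = -1829/605 ≈ -3.023.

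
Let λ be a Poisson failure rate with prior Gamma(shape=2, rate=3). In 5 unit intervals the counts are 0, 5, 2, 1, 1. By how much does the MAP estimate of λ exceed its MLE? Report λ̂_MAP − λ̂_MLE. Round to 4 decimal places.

MAP − MLE = -0.5500

Σxᵢ = 9. Posterior is Gamma(11, 8); MAP = (11−1)/8 = 10/8 ≈ 1.25000.
MLE = x̄ = 9/5 ≈ 1.80000.
Difference = 10/8 − 9/5 = -11/20 ≈ -0.5500.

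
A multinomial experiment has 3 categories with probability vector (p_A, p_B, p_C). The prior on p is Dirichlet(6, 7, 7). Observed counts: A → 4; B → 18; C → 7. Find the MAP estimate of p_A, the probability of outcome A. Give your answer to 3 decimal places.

MAP estimate of p_A = 0.196

The posterior is Dirichlet(αᵢ + nᵢ) = Dirichlet(10, 25, 14).
For a Dirichlet(a₁,…,a_K) with all aᵢ > 1, the mode has j-th component (aⱼ − 1)/(Σaᵢ − K).
Here Σaᵢ = 49 and K = 3, so p_A = (10 − 1)/(49 − 3) = 9/46 ≈ 0.196.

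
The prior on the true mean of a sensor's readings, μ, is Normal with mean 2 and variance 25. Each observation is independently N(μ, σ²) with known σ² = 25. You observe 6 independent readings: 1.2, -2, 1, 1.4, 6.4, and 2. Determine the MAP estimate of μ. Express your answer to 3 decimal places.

n = 6; x̄ = (1.2 + (-2) + 1 + 1.4 + 6.4 + 2)/6 = 10/6 = 5/3 ≈ 1.6667.
For a Normal prior and Normal likelihood with known variance, the posterior is Normal; its mode equals its mean, the precision-weighted average.
Prior precision 1/σ₀² = 1/25 = 0.04; data precision n/σ² = 6/25 = 0.24.
μ̂ = (0.04·2 + 0.24·(5/3)) / (0.04 + 0.24) = 0.48/0.28 = 12/7 ≈ 1.714.

μ̂_MAP = 1.714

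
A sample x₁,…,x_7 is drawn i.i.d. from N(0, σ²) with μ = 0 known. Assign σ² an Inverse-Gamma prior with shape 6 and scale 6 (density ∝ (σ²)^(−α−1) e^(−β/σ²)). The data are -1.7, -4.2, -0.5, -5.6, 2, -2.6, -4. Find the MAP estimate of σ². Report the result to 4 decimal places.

Sum of squared deviations about the known mean: SS = (-1.7−0)² + (-4.2−0)² + (-0.5−0)² + (-5.6−0)² + (2−0)² + (-2.6−0)² + (-4−0)² = 78.9.
The Normal likelihood contributes (σ²)^(−n/2) exp(−SS/(2σ²)), so the posterior is Inverse-Gamma(α + n/2, β + SS/2) = Inverse-Gamma(9.5, 45.45).
The mode of Inverse-Gamma(a, b) is b/(a+1) = 45.45/10.5 ≈ 4.3286.

σ̂²_MAP = 4.3286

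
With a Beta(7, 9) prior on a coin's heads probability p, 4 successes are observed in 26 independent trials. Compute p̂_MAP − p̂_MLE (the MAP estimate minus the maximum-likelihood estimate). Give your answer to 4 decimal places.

MAP − MLE = 0.0962

Posterior is Beta(11, 31); MAP = (11−1)/(42−2) = 10/40 ≈ 0.25000.
MLE ignores the prior: p̂_MLE = k/n = 4/26 ≈ 0.15385.
Difference = 10/40 − 4/26 = 5/52 ≈ 0.0962.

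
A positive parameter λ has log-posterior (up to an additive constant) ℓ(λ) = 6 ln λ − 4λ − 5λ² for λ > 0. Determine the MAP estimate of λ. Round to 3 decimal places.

ℓ'(λ) = 6/λ − 4 − 10λ. Setting this to zero and multiplying by λ: 10λ² + 4λ − 6 = 0.
λ = (−4 + √(4² + 4·10·6)) / (2·10) = (−4 + √256) / 20 = (−4 + 16)/20 = 3/5.
ℓ''(λ) = −6/λ² − 10 < 0, confirming a maximum.

λ̂_MAP = 0.600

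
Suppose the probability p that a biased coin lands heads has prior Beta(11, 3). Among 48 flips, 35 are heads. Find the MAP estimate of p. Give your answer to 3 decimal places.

p̂_MAP = 0.750

Prior: Beta(11, 3).
Data: 35 successes in 48 trials. The binomial likelihood contributes p^35(1−p)^13, so the posterior is Beta(11+35, 3+13) = Beta(46, 16).
For Beta(a, b) with a, b > 1 the mode is (a−1)/(a+b−2) = 45/60 ≈ 0.750.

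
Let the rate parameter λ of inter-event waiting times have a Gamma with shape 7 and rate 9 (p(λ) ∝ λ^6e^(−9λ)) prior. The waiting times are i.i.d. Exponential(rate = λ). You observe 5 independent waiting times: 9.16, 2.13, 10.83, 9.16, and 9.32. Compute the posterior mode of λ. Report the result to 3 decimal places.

The Exponential(rate=λ) likelihood is ∝ λ^n e^(−λΣtᵢ). Here n = 5 and Σtᵢ = 9.16 + 2.13 + 10.83 + 9.16 + 9.32 = 40.60.
Posterior ∝ λ^6e^(−9λ) · λ^5e^(−40.60λ) = λ^11e^(−49.60λ), i.e. Gamma(12, 49.60).
Mode = (a−1)/b = 11/49.60 ≈ 0.222.

λ̂_MAP = 0.222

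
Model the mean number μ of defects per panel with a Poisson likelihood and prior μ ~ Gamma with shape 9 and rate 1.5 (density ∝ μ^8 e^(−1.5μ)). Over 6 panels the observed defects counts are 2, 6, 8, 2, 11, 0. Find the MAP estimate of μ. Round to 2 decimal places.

Σxᵢ = 2+6+8+2+11+0 = 29, with n = 6.
Posterior ∝ μ^8e^(−1.5μ) · μ^29e^(−6μ) = μ^37e^(−7.5μ), i.e. Gamma(shape=38, rate=7.5).
The mode of a Gamma(a, b) with a ≥ 1 (shape–rate) is (a−1)/b = 37/7.5 ≈ 4.93.

μ̂_MAP = 4.93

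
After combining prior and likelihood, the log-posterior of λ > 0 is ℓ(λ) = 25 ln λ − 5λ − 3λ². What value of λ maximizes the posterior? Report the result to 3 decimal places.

λ̂_MAP = 1.667

ℓ'(λ) = 25/λ − 5 − 6λ. Setting this to zero and multiplying by λ: 6λ² + 5λ − 25 = 0.
λ = (−5 + √(5² + 4·6·25)) / (2·6) = (−5 + √625) / 12 = (−5 + 25)/12 = 5/3.
ℓ''(λ) = −25/λ² − 6 < 0, confirming a maximum.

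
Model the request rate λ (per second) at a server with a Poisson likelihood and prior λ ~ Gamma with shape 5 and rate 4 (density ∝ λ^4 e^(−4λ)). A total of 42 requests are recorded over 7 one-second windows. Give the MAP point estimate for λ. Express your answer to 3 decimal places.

Σxᵢ = 42, n = 7.
Posterior ∝ λ^4e^(−4λ) · λ^42e^(−7λ) = λ^46e^(−11λ), i.e. Gamma(shape=47, rate=11).
The mode of a Gamma(a, b) with a ≥ 1 (shape–rate) is (a−1)/b = 46/11 ≈ 4.182.

λ̂_MAP = 4.182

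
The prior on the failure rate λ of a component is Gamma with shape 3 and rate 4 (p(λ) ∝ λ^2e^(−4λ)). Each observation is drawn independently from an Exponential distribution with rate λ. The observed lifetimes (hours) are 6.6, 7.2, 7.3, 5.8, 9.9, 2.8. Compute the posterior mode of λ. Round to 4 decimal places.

λ̂_MAP = 0.1835

The Exponential(rate=λ) likelihood is ∝ λ^n e^(−λΣtᵢ). Here n = 6 and Σtᵢ = 6.6 + 7.2 + 7.3 + 5.8 + 9.9 + 2.8 = 39.6.
Posterior ∝ λ^2e^(−4λ) · λ^6e^(−39.6λ) = λ^8e^(−43.6λ), i.e. Gamma(9, 43.6).
Mode = (a−1)/b = 8/43.6 ≈ 0.1835.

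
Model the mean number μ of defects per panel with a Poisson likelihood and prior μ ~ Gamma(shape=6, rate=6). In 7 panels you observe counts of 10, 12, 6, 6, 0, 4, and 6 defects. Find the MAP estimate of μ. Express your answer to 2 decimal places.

Σxᵢ = 10+12+6+6+0+4+6 = 44, with n = 7.
Posterior ∝ μ^5e^(−6μ) · μ^44e^(−7μ) = μ^49e^(−13μ), i.e. Gamma(shape=50, rate=13).
The mode of a Gamma(a, b) with a ≥ 1 (shape–rate) is (a−1)/b = 49/13 ≈ 3.77.

μ̂_MAP = 3.77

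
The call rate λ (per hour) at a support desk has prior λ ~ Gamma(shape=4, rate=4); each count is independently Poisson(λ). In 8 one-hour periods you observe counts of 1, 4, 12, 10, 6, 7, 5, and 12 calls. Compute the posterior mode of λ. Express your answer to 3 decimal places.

Σxᵢ = 1+4+12+10+6+7+5+12 = 57, with n = 8.
Posterior ∝ λ^3e^(−4λ) · λ^57e^(−8λ) = λ^60e^(−12λ), i.e. Gamma(shape=61, rate=12).
The mode of a Gamma(a, b) with a ≥ 1 (shape–rate) is (a−1)/b = 60/12 ≈ 5.000.

λ̂_MAP = 5.000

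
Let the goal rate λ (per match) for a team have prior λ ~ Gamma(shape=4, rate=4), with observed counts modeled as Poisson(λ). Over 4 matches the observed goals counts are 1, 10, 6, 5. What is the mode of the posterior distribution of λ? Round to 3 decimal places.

λ̂_MAP = 3.125

Σxᵢ = 1+10+6+5 = 22, with n = 4.
Posterior ∝ λ^3e^(−4λ) · λ^22e^(−4λ) = λ^25e^(−8λ), i.e. Gamma(shape=26, rate=8).
The mode of a Gamma(a, b) with a ≥ 1 (shape–rate) is (a−1)/b = 25/8 ≈ 3.125.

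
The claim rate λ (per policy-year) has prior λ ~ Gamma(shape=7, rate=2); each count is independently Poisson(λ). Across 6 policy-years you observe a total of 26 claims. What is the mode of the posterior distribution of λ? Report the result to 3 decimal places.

λ̂_MAP = 4.000

Σxᵢ = 26, n = 6.
Posterior ∝ λ^6e^(−2λ) · λ^26e^(−6λ) = λ^32e^(−8λ), i.e. Gamma(shape=33, rate=8).
The mode of a Gamma(a, b) with a ≥ 1 (shape–rate) is (a−1)/b = 32/8 ≈ 4.000.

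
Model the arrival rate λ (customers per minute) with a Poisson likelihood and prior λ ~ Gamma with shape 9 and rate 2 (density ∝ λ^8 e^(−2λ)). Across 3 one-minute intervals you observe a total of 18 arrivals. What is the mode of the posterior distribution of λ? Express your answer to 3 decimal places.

λ̂_MAP = 5.200

Σxᵢ = 18, n = 3.
Posterior ∝ λ^8e^(−2λ) · λ^18e^(−3λ) = λ^26e^(−5λ), i.e. Gamma(shape=27, rate=5).
The mode of a Gamma(a, b) with a ≥ 1 (shape–rate) is (a−1)/b = 26/5 ≈ 5.200.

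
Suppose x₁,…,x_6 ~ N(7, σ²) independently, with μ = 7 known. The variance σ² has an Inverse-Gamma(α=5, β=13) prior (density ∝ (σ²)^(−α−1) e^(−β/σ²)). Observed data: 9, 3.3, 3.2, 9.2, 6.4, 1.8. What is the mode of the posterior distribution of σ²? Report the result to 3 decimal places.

σ̂²_MAP = 5.021

Sum of squared deviations about the known mean: SS = (9−7)² + (3.3−7)² + (3.2−7)² + (9.2−7)² + (6.4−7)² + (1.8−7)² = 64.37.
The Normal likelihood contributes (σ²)^(−n/2) exp(−SS/(2σ²)), so the posterior is Inverse-Gamma(α + n/2, β + SS/2) = Inverse-Gamma(8, 45.185).
The mode of Inverse-Gamma(a, b) is b/(a+1) = 45.185/9 ≈ 5.021.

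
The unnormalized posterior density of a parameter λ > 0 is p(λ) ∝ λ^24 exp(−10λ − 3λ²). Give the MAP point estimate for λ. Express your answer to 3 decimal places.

ℓ'(λ) = 24/λ − 10 − 6λ. Setting this to zero and multiplying by λ: 6λ² + 10λ − 24 = 0.
λ = (−10 + √(10² + 4·6·24)) / (2·6) = (−10 + √676) / 12 = (−10 + 26)/12 = 4/3.
ℓ''(λ) = −24/λ² − 6 < 0, confirming a maximum.

λ̂_MAP = 1.333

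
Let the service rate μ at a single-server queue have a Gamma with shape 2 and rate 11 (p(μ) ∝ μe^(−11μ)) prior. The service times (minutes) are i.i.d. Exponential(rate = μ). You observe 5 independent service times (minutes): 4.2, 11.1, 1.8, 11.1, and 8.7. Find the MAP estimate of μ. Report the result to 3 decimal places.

μ̂_MAP = 0.125

The Exponential(rate=μ) likelihood is ∝ μ^n e^(−μΣtᵢ). Here n = 5 and Σtᵢ = 4.2 + 11.1 + 1.8 + 11.1 + 8.7 = 36.9.
Posterior ∝ μe^(−11μ) · μ^5e^(−36.9μ) = μ^6e^(−47.9μ), i.e. Gamma(7, 47.9).
Mode = (a−1)/b = 6/47.9 ≈ 0.125.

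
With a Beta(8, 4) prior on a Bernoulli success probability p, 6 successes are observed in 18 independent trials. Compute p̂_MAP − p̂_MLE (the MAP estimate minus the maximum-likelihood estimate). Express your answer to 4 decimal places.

MAP − MLE = 0.1310

Posterior is Beta(14, 16); MAP = (14−1)/(30−2) = 13/28 ≈ 0.46429.
MLE ignores the prior: p̂_MLE = k/n = 6/18 ≈ 0.33333.
Difference = 13/28 − 6/18 = 11/84 ≈ 0.1310.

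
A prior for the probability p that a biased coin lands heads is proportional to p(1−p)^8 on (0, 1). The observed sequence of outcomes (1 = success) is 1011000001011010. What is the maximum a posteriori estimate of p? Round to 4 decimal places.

p̂_MAP = 0.3200

The prior density ∝ p(1−p)^8 is the kernel of Beta(2, 9).
Data: 7 successes in 16 trials (from the sequence). The binomial likelihood contributes p^7(1−p)^9, so the posterior is Beta(2+7, 9+9) = Beta(9, 18).
For Beta(a, b) with a, b > 1 the mode is (a−1)/(a+b−2) = 8/25 ≈ 0.3200.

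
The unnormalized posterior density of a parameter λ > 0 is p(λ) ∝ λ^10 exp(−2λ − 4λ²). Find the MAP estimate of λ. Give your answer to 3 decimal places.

λ̂_MAP = 1.000

ℓ'(λ) = 10/λ − 2 − 8λ. Setting this to zero and multiplying by λ: 8λ² + 2λ − 10 = 0.
λ = (−2 + √(2² + 4·8·10)) / (2·8) = (−2 + √324) / 16 = (−2 + 18)/16 = 1.
ℓ''(λ) = −10/λ² − 8 < 0, confirming a maximum.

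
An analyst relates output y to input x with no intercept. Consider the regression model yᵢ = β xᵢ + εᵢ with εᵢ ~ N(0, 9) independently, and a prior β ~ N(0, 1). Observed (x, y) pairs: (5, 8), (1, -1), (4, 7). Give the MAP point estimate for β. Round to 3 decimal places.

log p(β | y) = −Σ(yᵢ − βxᵢ)²/(2·9) − β²/(2·1) + const.
Setting the derivative to zero: Σxᵢ(yᵢ − βxᵢ)/9 − β/1 = 0, so β = Σxᵢyᵢ / (Σxᵢ² + σ²/τ²).
Σxᵢyᵢ = 5·8 + 1·(-1) + 4·7 = 67; Σxᵢ² = 42; σ²/τ² = 9.
β̂_MAP = 67 / (42 + 9) = 67/51 ≈ 1.314.

β̂_MAP = 1.314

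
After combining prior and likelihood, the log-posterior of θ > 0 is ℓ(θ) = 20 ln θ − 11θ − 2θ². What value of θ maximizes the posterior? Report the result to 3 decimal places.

θ̂_MAP = 1.250

ℓ'(θ) = 20/θ − 11 − 4θ. Setting this to zero and multiplying by θ: 4θ² + 11θ − 20 = 0.
θ = (−11 + √(11² + 4·4·20)) / (2·4) = (−11 + √441) / 8 = (−11 + 21)/8 = 5/4.
ℓ''(θ) = −20/θ² − 4 < 0, confirming a maximum.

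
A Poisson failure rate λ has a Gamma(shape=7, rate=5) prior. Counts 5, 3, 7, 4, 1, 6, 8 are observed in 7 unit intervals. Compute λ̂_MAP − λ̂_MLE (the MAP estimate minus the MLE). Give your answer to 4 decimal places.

Σxᵢ = 34. Posterior is Gamma(41, 12); MAP = (41−1)/12 = 40/12 ≈ 3.33333.
MLE = x̄ = 34/7 ≈ 4.85714.
Difference = 40/12 − 34/7 = -32/21 ≈ -1.5238.

MAP − MLE = -1.5238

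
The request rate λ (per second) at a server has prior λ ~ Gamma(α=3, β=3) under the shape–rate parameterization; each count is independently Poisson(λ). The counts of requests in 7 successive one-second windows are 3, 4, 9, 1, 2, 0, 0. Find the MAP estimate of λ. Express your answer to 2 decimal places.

λ̂_MAP = 2.10

Σxᵢ = 3+4+9+1+2+0+0 = 19, with n = 7.
Posterior ∝ λ^2e^(−3λ) · λ^19e^(−7λ) = λ^21e^(−10λ), i.e. Gamma(shape=22, rate=10).
The mode of a Gamma(a, b) with a ≥ 1 (shape–rate) is (a−1)/b = 21/10 ≈ 2.10.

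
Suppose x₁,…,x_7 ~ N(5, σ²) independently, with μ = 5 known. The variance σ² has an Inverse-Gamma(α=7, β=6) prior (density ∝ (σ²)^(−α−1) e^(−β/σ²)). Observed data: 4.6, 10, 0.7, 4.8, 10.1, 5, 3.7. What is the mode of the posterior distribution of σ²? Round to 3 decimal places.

σ̂²_MAP = 3.626

Sum of squared deviations about the known mean: SS = (4.6−5)² + (10−5)² + (0.7−5)² + (4.8−5)² + (10.1−5)² + (5−5)² + (3.7−5)² = 71.39.
The Normal likelihood contributes (σ²)^(−n/2) exp(−SS/(2σ²)), so the posterior is Inverse-Gamma(α + n/2, β + SS/2) = Inverse-Gamma(10.5, 41.695).
The mode of Inverse-Gamma(a, b) is b/(a+1) = 41.695/11.5 ≈ 3.626.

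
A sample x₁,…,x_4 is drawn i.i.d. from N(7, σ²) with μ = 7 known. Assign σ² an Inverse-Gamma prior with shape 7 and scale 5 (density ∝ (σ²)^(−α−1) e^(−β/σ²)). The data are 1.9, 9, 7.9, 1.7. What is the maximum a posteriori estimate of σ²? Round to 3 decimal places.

σ̂²_MAP = 3.446

Sum of squared deviations about the known mean: SS = (1.9−7)² + (9−7)² + (7.9−7)² + (1.7−7)² = 58.91.
The Normal likelihood contributes (σ²)^(−n/2) exp(−SS/(2σ²)), so the posterior is Inverse-Gamma(α + n/2, β + SS/2) = Inverse-Gamma(9, 34.455).
The mode of Inverse-Gamma(a, b) is b/(a+1) = 34.455/10 ≈ 3.446.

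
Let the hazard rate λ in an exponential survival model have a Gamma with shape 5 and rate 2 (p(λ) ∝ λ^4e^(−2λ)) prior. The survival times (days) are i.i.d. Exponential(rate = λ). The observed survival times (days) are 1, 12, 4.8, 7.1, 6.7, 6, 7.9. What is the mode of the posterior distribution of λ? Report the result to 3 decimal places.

λ̂_MAP = 0.232

The Exponential(rate=λ) likelihood is ∝ λ^n e^(−λΣtᵢ). Here n = 7 and Σtᵢ = 1 + 12 + 4.8 + 7.1 + 6.7 + 6 + 7.9 = 45.5.
Posterior ∝ λ^4e^(−2λ) · λ^7e^(−45.5λ) = λ^11e^(−47.5λ), i.e. Gamma(12, 47.5).
Mode = (a−1)/b = 11/47.5 ≈ 0.232.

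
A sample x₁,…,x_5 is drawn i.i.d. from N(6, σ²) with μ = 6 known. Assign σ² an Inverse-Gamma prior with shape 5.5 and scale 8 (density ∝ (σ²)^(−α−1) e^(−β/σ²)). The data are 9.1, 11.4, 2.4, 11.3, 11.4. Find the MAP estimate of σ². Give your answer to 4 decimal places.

Sum of squared deviations about the known mean: SS = (9.1−6)² + (11.4−6)² + (2.4−6)² + (11.3−6)² + (11.4−6)² = 108.98.
The Normal likelihood contributes (σ²)^(−n/2) exp(−SS/(2σ²)), so the posterior is Inverse-Gamma(α + n/2, β + SS/2) = Inverse-Gamma(8, 62.49).
The mode of Inverse-Gamma(a, b) is b/(a+1) = 62.49/9 ≈ 6.9433.

σ̂²_MAP = 6.9433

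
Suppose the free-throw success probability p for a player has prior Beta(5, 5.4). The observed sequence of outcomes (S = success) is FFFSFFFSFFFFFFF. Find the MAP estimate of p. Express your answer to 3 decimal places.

Prior: Beta(5, 5.4).
Data: 2 successes in 15 trials (from the sequence). The binomial likelihood contributes p^2(1−p)^13, so the posterior is Beta(5+2, 5.4+13) = Beta(7, 18.4).
For Beta(a, b) with a, b > 1 the mode is (a−1)/(a+b−2) = 6/23.4 ≈ 0.256.

p̂_MAP = 0.256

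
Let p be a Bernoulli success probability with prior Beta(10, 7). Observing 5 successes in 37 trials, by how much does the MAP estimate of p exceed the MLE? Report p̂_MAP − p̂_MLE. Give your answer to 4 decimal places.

MAP − MLE = 0.1341

Posterior is Beta(15, 39); MAP = (15−1)/(54−2) = 14/52 ≈ 0.26923.
MLE ignores the prior: p̂_MLE = k/n = 5/37 ≈ 0.13514.
Difference = 14/52 − 5/37 = 129/962 ≈ 0.1341.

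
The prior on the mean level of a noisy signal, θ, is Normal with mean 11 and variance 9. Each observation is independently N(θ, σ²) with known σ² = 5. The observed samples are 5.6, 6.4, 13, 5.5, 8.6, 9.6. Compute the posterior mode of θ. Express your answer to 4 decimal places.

θ̂_MAP = 8.3610

n = 6; x̄ = (5.6 + 6.4 + 13 + 5.5 + 8.6 + 9.6)/6 = 48.7/6 = 487/60 ≈ 8.1167.
For a Normal prior and Normal likelihood with known variance, the posterior is Normal; its mode equals its mean, the precision-weighted average.
Prior precision 1/σ₀² = 1/9; data precision n/σ² = 6/5 = 1.2.
θ̂ = ((1/9)·11 + 1.2·(487/60)) / (1/9 + 1.2) = (4933/450)/(59/45) = 4933/590 ≈ 8.3610.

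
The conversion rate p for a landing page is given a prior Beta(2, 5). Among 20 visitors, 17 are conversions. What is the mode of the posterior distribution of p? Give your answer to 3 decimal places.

p̂_MAP = 0.720

Prior: Beta(2, 5).
Data: 17 successes in 20 trials. The binomial likelihood contributes p^17(1−p)^3, so the posterior is Beta(2+17, 5+3) = Beta(19, 8).
For Beta(a, b) with a, b > 1 the mode is (a−1)/(a+b−2) = 18/25 ≈ 0.720.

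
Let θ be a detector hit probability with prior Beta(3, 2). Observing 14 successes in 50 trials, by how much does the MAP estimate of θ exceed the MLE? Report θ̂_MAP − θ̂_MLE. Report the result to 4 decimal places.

MAP − MLE = 0.0219

Posterior is Beta(17, 38); MAP = (17−1)/(55−2) = 16/53 ≈ 0.30189.
MLE ignores the prior: θ̂_MLE = k/n = 14/50 ≈ 0.28000.
Difference = 16/53 − 14/50 = 29/1325 ≈ 0.0219.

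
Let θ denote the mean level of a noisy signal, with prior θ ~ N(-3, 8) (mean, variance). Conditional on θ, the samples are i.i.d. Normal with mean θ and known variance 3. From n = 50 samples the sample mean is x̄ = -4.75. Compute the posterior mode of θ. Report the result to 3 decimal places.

n = 50, x̄ = -4.75.
For a Normal prior and Normal likelihood with known variance, the posterior is Normal; its mode equals its mean, the precision-weighted average.
Prior precision 1/σ₀² = 1/8 = 0.125; data precision n/σ² = 50/3.
θ̂ = (0.125·(-3) + (50/3)·(-4.75)) / (0.125 + 50/3) = (-1909/24)/(403/24) = -1909/403 ≈ -4.737.

θ̂_MAP = -4.737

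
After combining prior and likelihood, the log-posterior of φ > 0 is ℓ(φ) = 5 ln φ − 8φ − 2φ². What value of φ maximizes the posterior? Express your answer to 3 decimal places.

ℓ'(φ) = 5/φ − 8 − 4φ. Setting this to zero and multiplying by φ: 4φ² + 8φ − 5 = 0.
φ = (−8 + √(8² + 4·4·5)) / (2·4) = (−8 + √144) / 8 = (−8 + 12)/8 = 1/2.
ℓ''(φ) = −5/φ² − 4 < 0, confirming a maximum.

φ̂_MAP = 0.500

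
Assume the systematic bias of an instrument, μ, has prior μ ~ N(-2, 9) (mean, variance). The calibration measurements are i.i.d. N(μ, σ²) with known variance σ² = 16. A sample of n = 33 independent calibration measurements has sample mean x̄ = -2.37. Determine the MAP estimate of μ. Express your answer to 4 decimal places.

μ̂_MAP = -2.3511

n = 33, x̄ = -2.37.
For a Normal prior and Normal likelihood with known variance, the posterior is Normal; its mode equals its mean, the precision-weighted average.
Prior precision 1/σ₀² = 1/9; data precision n/σ² = 33/16 = 2.0625.
μ̂ = ((1/9)·(-2) + 2.0625·(-2.37)) / (1/9 + 2.0625) = (-73589/14400)/(313/144) = -73589/31300 ≈ -2.3511.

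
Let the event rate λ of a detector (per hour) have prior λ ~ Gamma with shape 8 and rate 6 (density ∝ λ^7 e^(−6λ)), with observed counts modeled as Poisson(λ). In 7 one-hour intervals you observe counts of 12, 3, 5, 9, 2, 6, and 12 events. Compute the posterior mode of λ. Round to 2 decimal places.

Σxᵢ = 12+3+5+9+2+6+12 = 49, with n = 7.
Posterior ∝ λ^7e^(−6λ) · λ^49e^(−7λ) = λ^56e^(−13λ), i.e. Gamma(shape=57, rate=13).
The mode of a Gamma(a, b) with a ≥ 1 (shape–rate) is (a−1)/b = 56/13 ≈ 4.31.

λ̂_MAP = 4.31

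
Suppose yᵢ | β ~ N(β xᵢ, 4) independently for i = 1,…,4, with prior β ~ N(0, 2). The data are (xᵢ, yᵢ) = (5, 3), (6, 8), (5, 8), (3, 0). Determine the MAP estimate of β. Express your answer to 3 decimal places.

log p(β | y) = −Σ(yᵢ − βxᵢ)²/(2·4) − β²/(2·2) + const.
Setting the derivative to zero: Σxᵢ(yᵢ − βxᵢ)/4 − β/2 = 0, so β = Σxᵢyᵢ / (Σxᵢ² + σ²/τ²).
Σxᵢyᵢ = 5·3 + 6·8 + 5·8 + 3·0 = 103; Σxᵢ² = 95; σ²/τ² = 2.
β̂_MAP = 103 / (95 + 2) = 103/97 ≈ 1.062.

β̂_MAP = 1.062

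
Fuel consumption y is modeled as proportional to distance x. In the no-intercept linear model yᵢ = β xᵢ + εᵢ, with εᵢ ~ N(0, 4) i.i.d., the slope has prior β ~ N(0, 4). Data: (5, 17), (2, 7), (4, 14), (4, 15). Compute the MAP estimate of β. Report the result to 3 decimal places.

log p(β | y) = −Σ(yᵢ − βxᵢ)²/(2·4) − β²/(2·4) + const.
Setting the derivative to zero: Σxᵢ(yᵢ − βxᵢ)/4 − β/4 = 0, so β = Σxᵢyᵢ / (Σxᵢ² + σ²/τ²).
Σxᵢyᵢ = 5·17 + 2·7 + 4·14 + 4·15 = 215; Σxᵢ² = 61; σ²/τ² = 1.
β̂_MAP = 215 / (61 + 1) = 215/62 ≈ 3.468.

β̂_MAP = 3.468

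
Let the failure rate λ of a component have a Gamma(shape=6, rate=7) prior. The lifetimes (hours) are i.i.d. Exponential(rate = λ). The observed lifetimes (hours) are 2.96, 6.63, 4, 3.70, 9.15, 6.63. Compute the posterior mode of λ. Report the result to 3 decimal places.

λ̂_MAP = 0.275

The Exponential(rate=λ) likelihood is ∝ λ^n e^(−λΣtᵢ). Here n = 6 and Σtᵢ = 2.96 + 6.63 + 4 + 3.70 + 9.15 + 6.63 = 33.07.
Posterior ∝ λ^5e^(−7λ) · λ^6e^(−33.07λ) = λ^11e^(−40.07λ), i.e. Gamma(12, 40.07).
Mode = (a−1)/b = 11/40.07 ≈ 0.275.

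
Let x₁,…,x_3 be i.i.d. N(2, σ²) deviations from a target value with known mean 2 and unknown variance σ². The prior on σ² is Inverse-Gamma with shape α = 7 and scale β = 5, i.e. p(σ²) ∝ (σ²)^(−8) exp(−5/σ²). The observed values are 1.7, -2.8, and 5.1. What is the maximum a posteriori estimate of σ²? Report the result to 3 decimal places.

σ̂²_MAP = 2.249

Sum of squared deviations about the known mean: SS = (1.7−2)² + (-2.8−2)² + (5.1−2)² = 32.74.
The Normal likelihood contributes (σ²)^(−n/2) exp(−SS/(2σ²)), so the posterior is Inverse-Gamma(α + n/2, β + SS/2) = Inverse-Gamma(8.5, 21.37).
The mode of Inverse-Gamma(a, b) is b/(a+1) = 21.37/9.5 ≈ 2.249.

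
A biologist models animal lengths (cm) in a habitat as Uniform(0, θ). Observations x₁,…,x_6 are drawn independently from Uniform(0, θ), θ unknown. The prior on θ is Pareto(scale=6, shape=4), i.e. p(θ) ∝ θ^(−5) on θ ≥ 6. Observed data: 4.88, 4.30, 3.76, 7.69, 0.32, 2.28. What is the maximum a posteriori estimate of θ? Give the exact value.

The Uniform(0, θ) likelihood is θ^(−n) for θ ≥ max(xᵢ), zero otherwise. Here max(xᵢ) = 7.69.
Posterior ∝ θ^(−5) · θ^(−6) = θ^(−11) on θ ≥ max(6, 7.69) = 7.69.
This density is strictly decreasing in θ, so the posterior mode lies at the lower boundary of the support.

θ̂_MAP = 7.69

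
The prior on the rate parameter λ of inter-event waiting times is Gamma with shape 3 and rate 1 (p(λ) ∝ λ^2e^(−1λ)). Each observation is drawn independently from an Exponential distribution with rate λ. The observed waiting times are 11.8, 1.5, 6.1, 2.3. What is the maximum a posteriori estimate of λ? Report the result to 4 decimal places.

λ̂_MAP = 0.2643

The Exponential(rate=λ) likelihood is ∝ λ^n e^(−λΣtᵢ). Here n = 4 and Σtᵢ = 11.8 + 1.5 + 6.1 + 2.3 = 21.7.
Posterior ∝ λ^2e^(−1λ) · λ^4e^(−21.7λ) = λ^6e^(−22.7λ), i.e. Gamma(7, 22.7).
Mode = (a−1)/b = 6/22.7 ≈ 0.2643.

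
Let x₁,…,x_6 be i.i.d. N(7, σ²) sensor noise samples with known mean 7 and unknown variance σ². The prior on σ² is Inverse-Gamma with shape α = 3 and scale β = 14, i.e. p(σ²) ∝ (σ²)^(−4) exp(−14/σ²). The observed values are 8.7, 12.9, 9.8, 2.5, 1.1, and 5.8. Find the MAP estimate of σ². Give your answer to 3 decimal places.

Sum of squared deviations about the known mean: SS = (8.7−7)² + (12.9−7)² + (9.8−7)² + (2.5−7)² + (1.1−7)² + (5.8−7)² = 102.04.
The Normal likelihood contributes (σ²)^(−n/2) exp(−SS/(2σ²)), so the posterior is Inverse-Gamma(α + n/2, β + SS/2) = Inverse-Gamma(6, 65.02).
The mode of Inverse-Gamma(a, b) is b/(a+1) = 65.02/7 ≈ 9.289.

σ̂²_MAP = 9.289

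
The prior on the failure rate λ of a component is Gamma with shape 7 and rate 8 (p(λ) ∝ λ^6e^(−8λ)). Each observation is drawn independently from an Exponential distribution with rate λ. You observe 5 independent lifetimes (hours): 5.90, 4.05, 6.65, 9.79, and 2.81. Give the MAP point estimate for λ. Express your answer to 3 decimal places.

The Exponential(rate=λ) likelihood is ∝ λ^n e^(−λΣtᵢ). Here n = 5 and Σtᵢ = 5.90 + 4.05 + 6.65 + 9.79 + 2.81 = 29.20.
Posterior ∝ λ^6e^(−8λ) · λ^5e^(−29.20λ) = λ^11e^(−37.20λ), i.e. Gamma(12, 37.20).
Mode = (a−1)/b = 11/37.20 ≈ 0.296.

λ̂_MAP = 0.296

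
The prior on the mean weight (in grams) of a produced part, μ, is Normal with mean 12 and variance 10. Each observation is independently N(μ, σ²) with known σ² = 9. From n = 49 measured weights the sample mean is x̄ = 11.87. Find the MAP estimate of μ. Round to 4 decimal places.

μ̂_MAP = 11.8723

n = 49, x̄ = 11.87.
For a Normal prior and Normal likelihood with known variance, the posterior is Normal; its mode equals its mean, the precision-weighted average.
Prior precision 1/σ₀² = 1/10 = 0.1; data precision n/σ² = 49/9.
μ̂ = (0.1·12 + (49/9)·11.87) / (0.1 + 49/9) = (59243/900)/(499/90) = 59243/4990 ≈ 11.8723.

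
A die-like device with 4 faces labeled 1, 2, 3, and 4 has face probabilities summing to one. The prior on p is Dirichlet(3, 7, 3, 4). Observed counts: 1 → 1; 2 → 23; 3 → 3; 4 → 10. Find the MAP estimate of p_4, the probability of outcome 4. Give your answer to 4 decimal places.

MAP estimate: 0.2600

The posterior is Dirichlet(αᵢ + nᵢ) = Dirichlet(4, 30, 6, 14).
For a Dirichlet(a₁,…,a_K) with all aᵢ > 1, the mode has j-th component (aⱼ − 1)/(Σaᵢ − K).
Here Σaᵢ = 54 and K = 4, so p_4 = (14 − 1)/(54 − 4) = 13/50 ≈ 0.2600.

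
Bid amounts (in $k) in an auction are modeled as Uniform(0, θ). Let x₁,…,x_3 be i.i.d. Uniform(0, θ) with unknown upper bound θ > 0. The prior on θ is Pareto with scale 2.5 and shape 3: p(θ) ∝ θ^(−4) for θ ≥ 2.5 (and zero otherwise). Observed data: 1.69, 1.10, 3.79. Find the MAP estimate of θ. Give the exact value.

θ̂_MAP = 3.79

The Uniform(0, θ) likelihood is θ^(−n) for θ ≥ max(xᵢ), zero otherwise. Here max(xᵢ) = 3.79.
Posterior ∝ θ^(−4) · θ^(−3) = θ^(−7) on θ ≥ max(2.5, 3.79) = 3.79.
This density is strictly decreasing in θ, so the posterior mode lies at the lower boundary of the support.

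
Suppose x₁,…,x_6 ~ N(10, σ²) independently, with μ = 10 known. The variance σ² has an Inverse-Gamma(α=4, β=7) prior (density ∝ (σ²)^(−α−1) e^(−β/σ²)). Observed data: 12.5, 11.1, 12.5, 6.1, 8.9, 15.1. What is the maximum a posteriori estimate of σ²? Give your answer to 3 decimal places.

Sum of squared deviations about the known mean: SS = (12.5−10)² + (11.1−10)² + (12.5−10)² + (6.1−10)² + (8.9−10)² + (15.1−10)² = 56.14.
The Normal likelihood contributes (σ²)^(−n/2) exp(−SS/(2σ²)), so the posterior is Inverse-Gamma(α + n/2, β + SS/2) = Inverse-Gamma(7, 35.07).
The mode of Inverse-Gamma(a, b) is b/(a+1) = 35.07/8 ≈ 4.384.

σ̂²_MAP = 4.384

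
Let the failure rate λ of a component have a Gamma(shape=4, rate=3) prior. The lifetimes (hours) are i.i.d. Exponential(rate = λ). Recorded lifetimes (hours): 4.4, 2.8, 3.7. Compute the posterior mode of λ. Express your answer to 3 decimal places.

The Exponential(rate=λ) likelihood is ∝ λ^n e^(−λΣtᵢ). Here n = 3 and Σtᵢ = 4.4 + 2.8 + 3.7 = 10.9.
Posterior ∝ λ^3e^(−3λ) · λ^3e^(−10.9λ) = λ^6e^(−13.9λ), i.e. Gamma(7, 13.9).
Mode = (a−1)/b = 6/13.9 ≈ 0.432.

λ̂_MAP = 0.432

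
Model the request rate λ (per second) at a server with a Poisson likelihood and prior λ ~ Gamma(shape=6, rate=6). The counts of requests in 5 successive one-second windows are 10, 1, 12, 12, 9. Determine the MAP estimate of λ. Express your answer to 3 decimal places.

Σxᵢ = 10+1+12+12+9 = 44, with n = 5.
Posterior ∝ λ^5e^(−6λ) · λ^44e^(−5λ) = λ^49e^(−11λ), i.e. Gamma(shape=50, rate=11).
The mode of a Gamma(a, b) with a ≥ 1 (shape–rate) is (a−1)/b = 49/11 ≈ 4.455.

λ̂_MAP = 4.455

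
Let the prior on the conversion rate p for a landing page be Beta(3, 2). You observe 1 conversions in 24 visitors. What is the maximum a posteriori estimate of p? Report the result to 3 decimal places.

Prior: Beta(3, 2).
Data: 1 success in 24 trials. The binomial likelihood contributes p(1−p)^23, so the posterior is Beta(3+1, 2+23) = Beta(4, 25).
For Beta(a, b) with a, b > 1 the mode is (a−1)/(a+b−2) = 3/27 ≈ 0.111.

p̂_MAP = 0.111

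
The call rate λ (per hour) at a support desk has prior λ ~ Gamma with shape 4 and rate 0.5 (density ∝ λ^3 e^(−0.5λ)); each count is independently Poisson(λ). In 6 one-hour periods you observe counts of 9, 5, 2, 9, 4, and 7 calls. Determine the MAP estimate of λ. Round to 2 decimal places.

λ̂_MAP = 6.00

Σxᵢ = 9+5+2+9+4+7 = 36, with n = 6.
Posterior ∝ λ^3e^(−0.5λ) · λ^36e^(−6λ) = λ^39e^(−6.5λ), i.e. Gamma(shape=40, rate=6.5).
The mode of a Gamma(a, b) with a ≥ 1 (shape–rate) is (a−1)/b = 39/6.5 ≈ 6.00.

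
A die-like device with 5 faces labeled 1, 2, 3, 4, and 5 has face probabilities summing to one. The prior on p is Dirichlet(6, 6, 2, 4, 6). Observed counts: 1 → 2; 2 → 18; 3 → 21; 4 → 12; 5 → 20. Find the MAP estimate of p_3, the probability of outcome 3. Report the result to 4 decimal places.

The posterior is Dirichlet(αᵢ + nᵢ) = Dirichlet(8, 24, 23, 16, 26).
For a Dirichlet(a₁,…,a_K) with all aᵢ > 1, the mode has j-th component (aⱼ − 1)/(Σaᵢ − K).
Here Σaᵢ = 97 and K = 5, so p_3 = (23 − 1)/(97 − 5) = 22/92 ≈ 0.2391.

MAP estimate: 0.2391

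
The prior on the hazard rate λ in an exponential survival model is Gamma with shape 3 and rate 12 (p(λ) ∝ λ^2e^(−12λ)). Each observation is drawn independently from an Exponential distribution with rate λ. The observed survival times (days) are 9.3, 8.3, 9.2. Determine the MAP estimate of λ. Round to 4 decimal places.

λ̂_MAP = 0.1289

The Exponential(rate=λ) likelihood is ∝ λ^n e^(−λΣtᵢ). Here n = 3 and Σtᵢ = 9.3 + 8.3 + 9.2 = 26.8.
Posterior ∝ λ^2e^(−12λ) · λ^3e^(−26.8λ) = λ^5e^(−38.8λ), i.e. Gamma(6, 38.8).
Mode = (a−1)/b = 5/38.8 ≈ 0.1289.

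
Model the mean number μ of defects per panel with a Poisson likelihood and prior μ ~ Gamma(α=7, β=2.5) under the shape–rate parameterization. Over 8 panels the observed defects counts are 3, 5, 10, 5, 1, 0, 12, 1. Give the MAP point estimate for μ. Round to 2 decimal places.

μ̂_MAP = 4.10

Σxᵢ = 3+5+10+5+1+0+12+1 = 37, with n = 8.
Posterior ∝ μ^6e^(−2.5μ) · μ^37e^(−8μ) = μ^43e^(−10.5μ), i.e. Gamma(shape=44, rate=10.5).
The mode of a Gamma(a, b) with a ≥ 1 (shape–rate) is (a−1)/b = 43/10.5 ≈ 4.10.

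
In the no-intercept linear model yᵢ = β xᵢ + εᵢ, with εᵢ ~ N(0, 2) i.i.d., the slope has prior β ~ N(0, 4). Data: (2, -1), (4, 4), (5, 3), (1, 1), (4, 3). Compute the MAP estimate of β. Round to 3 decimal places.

β̂_MAP = 0.672

log p(β | y) = −Σ(yᵢ − βxᵢ)²/(2·2) − β²/(2·4) + const.
Setting the derivative to zero: Σxᵢ(yᵢ − βxᵢ)/2 − β/4 = 0, so β = Σxᵢyᵢ / (Σxᵢ² + σ²/τ²).
Σxᵢyᵢ = 2·(-1) + 4·4 + 5·3 + 1·1 + 4·3 = 42; Σxᵢ² = 62; σ²/τ² = 0.5.
β̂_MAP = 42 / (62 + 0.5) = 42/62.5 ≈ 0.672.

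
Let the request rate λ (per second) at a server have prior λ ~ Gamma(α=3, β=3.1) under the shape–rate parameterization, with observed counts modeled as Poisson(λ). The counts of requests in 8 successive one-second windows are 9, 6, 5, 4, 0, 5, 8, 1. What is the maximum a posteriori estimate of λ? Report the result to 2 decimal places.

λ̂_MAP = 3.60

Σxᵢ = 9+6+5+4+0+5+8+1 = 38, with n = 8.
Posterior ∝ λ^2e^(−3.1λ) · λ^38e^(−8λ) = λ^40e^(−11.1λ), i.e. Gamma(shape=41, rate=11.1).
The mode of a Gamma(a, b) with a ≥ 1 (shape–rate) is (a−1)/b = 40/11.1 ≈ 3.60.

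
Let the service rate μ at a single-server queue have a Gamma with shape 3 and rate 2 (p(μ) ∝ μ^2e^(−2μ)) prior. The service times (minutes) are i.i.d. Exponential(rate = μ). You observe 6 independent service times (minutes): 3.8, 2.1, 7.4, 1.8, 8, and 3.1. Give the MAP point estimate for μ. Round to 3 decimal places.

The Exponential(rate=μ) likelihood is ∝ μ^n e^(−μΣtᵢ). Here n = 6 and Σtᵢ = 3.8 + 2.1 + 7.4 + 1.8 + 8 + 3.1 = 26.2.
Posterior ∝ μ^2e^(−2μ) · μ^6e^(−26.2μ) = μ^8e^(−28.2μ), i.e. Gamma(9, 28.2).
Mode = (a−1)/b = 8/28.2 ≈ 0.284.

μ̂_MAP = 0.284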